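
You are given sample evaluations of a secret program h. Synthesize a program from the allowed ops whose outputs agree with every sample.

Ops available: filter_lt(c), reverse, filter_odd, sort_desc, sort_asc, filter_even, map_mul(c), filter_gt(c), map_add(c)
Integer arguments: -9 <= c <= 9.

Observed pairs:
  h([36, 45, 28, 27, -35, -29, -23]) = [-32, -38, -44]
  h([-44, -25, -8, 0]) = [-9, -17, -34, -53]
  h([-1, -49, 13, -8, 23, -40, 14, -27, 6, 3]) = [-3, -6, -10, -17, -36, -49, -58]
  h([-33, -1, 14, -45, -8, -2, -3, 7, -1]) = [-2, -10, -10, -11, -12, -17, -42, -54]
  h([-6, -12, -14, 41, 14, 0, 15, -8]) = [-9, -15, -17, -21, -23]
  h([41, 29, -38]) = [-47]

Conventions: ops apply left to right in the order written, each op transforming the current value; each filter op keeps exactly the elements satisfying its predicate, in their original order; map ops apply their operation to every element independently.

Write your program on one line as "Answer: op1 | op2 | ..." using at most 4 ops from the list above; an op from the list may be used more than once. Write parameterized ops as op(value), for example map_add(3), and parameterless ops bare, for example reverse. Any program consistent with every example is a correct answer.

filter_lt(8) | sort_asc | map_add(-9) | reverse

Check, running the answer program on each example:
  [36, 45, 28, 27, -35, -29, -23] -> [-35, -29, -23] -> [-35, -29, -23] -> [-44, -38, -32] -> [-32, -38, -44]
  [-44, -25, -8, 0] -> [-44, -25, -8, 0] -> [-44, -25, -8, 0] -> [-53, -34, -17, -9] -> [-9, -17, -34, -53]
  [-1, -49, 13, -8, 23, -40, 14, -27, 6, 3] -> [-1, -49, -8, -40, -27, 6, 3] -> [-49, -40, -27, -8, -1, 3, 6] -> [-58, -49, -36, -17, -10, -6, -3] -> [-3, -6, -10, -17, -36, -49, -58]
  [-33, -1, 14, -45, -8, -2, -3, 7, -1] -> [-33, -1, -45, -8, -2, -3, 7, -1] -> [-45, -33, -8, -3, -2, -1, -1, 7] -> [-54, -42, -17, -12, -11, -10, -10, -2] -> [-2, -10, -10, -11, -12, -17, -42, -54]
  [-6, -12, -14, 41, 14, 0, 15, -8] -> [-6, -12, -14, 0, -8] -> [-14, -12, -8, -6, 0] -> [-23, -21, -17, -15, -9] -> [-9, -15, -17, -21, -23]
  [41, 29, -38] -> [-38] -> [-38] -> [-47] -> [-47]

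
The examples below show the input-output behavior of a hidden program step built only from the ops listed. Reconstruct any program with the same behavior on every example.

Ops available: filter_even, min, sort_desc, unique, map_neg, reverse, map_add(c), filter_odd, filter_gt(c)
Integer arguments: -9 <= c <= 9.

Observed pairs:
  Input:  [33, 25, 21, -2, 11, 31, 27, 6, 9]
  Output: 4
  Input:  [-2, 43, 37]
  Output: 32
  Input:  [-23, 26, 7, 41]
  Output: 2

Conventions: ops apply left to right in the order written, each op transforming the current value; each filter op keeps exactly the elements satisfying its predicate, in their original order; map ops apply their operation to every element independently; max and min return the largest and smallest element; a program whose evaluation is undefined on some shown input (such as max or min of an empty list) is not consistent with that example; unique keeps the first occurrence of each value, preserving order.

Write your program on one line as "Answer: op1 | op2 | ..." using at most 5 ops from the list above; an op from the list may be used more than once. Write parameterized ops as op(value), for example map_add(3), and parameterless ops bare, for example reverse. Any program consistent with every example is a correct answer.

filter_gt(6) | filter_odd | map_add(-5) | sort_desc | min

Check, running the answer program on each example:
  [33, 25, 21, -2, 11, 31, 27, 6, 9] -> [33, 25, 21, 11, 31, 27, 9] -> [33, 25, 21, 11, 31, 27, 9] -> [28, 20, 16, 6, 26, 22, 4] -> [28, 26, 22, 20, 16, 6, 4] -> 4
  [-2, 43, 37] -> [43, 37] -> [43, 37] -> [38, 32] -> [38, 32] -> 32
  [-23, 26, 7, 41] -> [26, 7, 41] -> [7, 41] -> [2, 36] -> [36, 2] -> 2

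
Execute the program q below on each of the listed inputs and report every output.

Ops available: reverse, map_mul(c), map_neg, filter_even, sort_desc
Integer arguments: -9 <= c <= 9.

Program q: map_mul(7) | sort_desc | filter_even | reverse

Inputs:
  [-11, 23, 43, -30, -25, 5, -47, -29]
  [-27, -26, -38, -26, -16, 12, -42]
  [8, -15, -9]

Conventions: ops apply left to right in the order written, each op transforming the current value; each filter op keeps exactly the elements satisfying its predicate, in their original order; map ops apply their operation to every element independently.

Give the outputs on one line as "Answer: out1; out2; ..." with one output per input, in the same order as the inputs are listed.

Execution, op by op:
  [-11, 23, 43, -30, -25, 5, -47, -29] -> [-77, 161, 301, -210, -175, 35, -329, -203] -> [301, 161, 35, -77, -175, -203, -210, -329] -> [-210] -> [-210]
  [-27, -26, -38, -26, -16, 12, -42] -> [-189, -182, -266, -182, -112, 84, -294] -> [84, -112, -182, -182, -189, -266, -294] -> [84, -112, -182, -182, -266, -294] -> [-294, -266, -182, -182, -112, 84]
  [8, -15, -9] -> [56, -105, -63] -> [56, -63, -105] -> [56] -> [56]

[-210]; [-294, -266, -182, -182, -112, 84]; [56]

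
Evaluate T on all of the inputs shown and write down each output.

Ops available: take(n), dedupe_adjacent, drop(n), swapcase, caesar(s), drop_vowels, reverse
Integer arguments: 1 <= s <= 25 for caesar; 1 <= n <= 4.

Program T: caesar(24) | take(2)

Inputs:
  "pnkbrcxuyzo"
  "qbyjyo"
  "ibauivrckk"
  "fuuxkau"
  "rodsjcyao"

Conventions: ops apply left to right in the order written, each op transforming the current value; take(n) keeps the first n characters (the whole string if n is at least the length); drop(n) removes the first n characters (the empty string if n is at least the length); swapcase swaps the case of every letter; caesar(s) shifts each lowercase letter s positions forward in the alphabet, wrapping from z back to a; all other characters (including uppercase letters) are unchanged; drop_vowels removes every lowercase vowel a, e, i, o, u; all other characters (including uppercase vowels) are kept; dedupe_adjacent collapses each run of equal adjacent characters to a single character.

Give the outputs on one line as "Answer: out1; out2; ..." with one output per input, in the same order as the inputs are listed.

Execution, op by op:
  "pnkbrcxuyzo" -> "nlizpavswxm" -> "nl"
  "qbyjyo" -> "ozwhwm" -> "oz"
  "ibauivrckk" -> "gzysgtpaii" -> "gz"
  "fuuxkau" -> "dssviys" -> "ds"
  "rodsjcyao" -> "pmbqhawym" -> "pm"

"nl"; "oz"; "gz"; "ds"; "pm"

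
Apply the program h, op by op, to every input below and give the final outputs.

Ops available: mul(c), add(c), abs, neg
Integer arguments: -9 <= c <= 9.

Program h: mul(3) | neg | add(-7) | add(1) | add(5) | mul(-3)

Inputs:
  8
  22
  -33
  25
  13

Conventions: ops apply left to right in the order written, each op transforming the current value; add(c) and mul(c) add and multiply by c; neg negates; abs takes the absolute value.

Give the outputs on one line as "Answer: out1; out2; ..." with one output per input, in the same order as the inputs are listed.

Execution, op by op:
  8 -> 24 -> -24 -> -31 -> -30 -> -25 -> 75
  22 -> 66 -> -66 -> -73 -> -72 -> -67 -> 201
  -33 -> -99 -> 99 -> 92 -> 93 -> 98 -> -294
  25 -> 75 -> -75 -> -82 -> -81 -> -76 -> 228
  13 -> 39 -> -39 -> -46 -> -45 -> -40 -> 120

75; 201; -294; 228; 120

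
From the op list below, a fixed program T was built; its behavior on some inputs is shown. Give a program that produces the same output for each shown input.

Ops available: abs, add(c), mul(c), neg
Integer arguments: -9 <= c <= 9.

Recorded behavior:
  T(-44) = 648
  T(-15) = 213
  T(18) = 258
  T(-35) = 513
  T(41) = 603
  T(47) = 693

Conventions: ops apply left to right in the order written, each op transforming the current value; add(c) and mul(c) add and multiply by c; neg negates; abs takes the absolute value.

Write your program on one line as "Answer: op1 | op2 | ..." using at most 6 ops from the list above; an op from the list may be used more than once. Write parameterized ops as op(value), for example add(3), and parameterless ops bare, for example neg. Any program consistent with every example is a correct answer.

abs | neg | mul(-5) | add(-4) | mul(-3) | abs

Check, running the answer program on each example:
  -44 -> 44 -> -44 -> 220 -> 216 -> -648 -> 648
  -15 -> 15 -> -15 -> 75 -> 71 -> -213 -> 213
  18 -> 18 -> -18 -> 90 -> 86 -> -258 -> 258
  -35 -> 35 -> -35 -> 175 -> 171 -> -513 -> 513
  41 -> 41 -> -41 -> 205 -> 201 -> -603 -> 603
  47 -> 47 -> -47 -> 235 -> 231 -> -693 -> 693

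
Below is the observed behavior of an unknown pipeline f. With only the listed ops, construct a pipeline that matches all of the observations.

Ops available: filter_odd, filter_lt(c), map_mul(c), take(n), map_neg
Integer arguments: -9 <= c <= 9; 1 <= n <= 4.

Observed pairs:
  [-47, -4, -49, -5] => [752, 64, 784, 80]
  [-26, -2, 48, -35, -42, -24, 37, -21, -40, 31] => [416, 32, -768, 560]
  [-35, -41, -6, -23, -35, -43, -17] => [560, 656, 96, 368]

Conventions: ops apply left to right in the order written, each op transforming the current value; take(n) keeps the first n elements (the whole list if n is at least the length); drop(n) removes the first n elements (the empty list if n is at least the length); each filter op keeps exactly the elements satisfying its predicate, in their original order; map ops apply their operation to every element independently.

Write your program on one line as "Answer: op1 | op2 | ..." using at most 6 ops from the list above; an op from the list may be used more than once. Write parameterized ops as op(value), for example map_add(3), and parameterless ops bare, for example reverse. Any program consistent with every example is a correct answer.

map_neg | map_mul(2) | map_neg | map_mul(-8) | take(4)

Check, running the answer program on each example:
  [-47, -4, -49, -5] -> [47, 4, 49, 5] -> [94, 8, 98, 10] -> [-94, -8, -98, -10] -> [752, 64, 784, 80] -> [752, 64, 784, 80]
  [-26, -2, 48, -35, -42, -24, 37, -21, -40, 31] -> [26, 2, -48, 35, 42, 24, -37, 21, 40, -31] -> [52, 4, -96, 70, 84, 48, -74, 42, 80, -62] -> [-52, -4, 96, -70, -84, -48, 74, -42, -80, 62] -> [416, 32, -768, 560, 672, 384, -592, 336, 640, -496] -> [416, 32, -768, 560]
  [-35, -41, -6, -23, -35, -43, -17] -> [35, 41, 6, 23, 35, 43, 17] -> [70, 82, 12, 46, 70, 86, 34] -> [-70, -82, -12, -46, -70, -86, -34] -> [560, 656, 96, 368, 560, 688, 272] -> [560, 656, 96, 368]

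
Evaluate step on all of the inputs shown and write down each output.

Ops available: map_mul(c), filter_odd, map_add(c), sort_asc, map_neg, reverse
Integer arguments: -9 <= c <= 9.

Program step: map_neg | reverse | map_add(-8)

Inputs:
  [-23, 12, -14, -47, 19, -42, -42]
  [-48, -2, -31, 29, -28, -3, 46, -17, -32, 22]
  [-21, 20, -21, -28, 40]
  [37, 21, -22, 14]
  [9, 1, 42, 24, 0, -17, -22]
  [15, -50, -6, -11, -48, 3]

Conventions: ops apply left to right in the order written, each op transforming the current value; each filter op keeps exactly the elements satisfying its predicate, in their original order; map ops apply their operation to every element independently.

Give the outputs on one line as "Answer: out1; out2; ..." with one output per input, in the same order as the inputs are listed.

Execution, op by op:
  [-23, 12, -14, -47, 19, -42, -42] -> [23, -12, 14, 47, -19, 42, 42] -> [42, 42, -19, 47, 14, -12, 23] -> [34, 34, -27, 39, 6, -20, 15]
  [-48, -2, -31, 29, -28, -3, 46, -17, -32, 22] -> [48, 2, 31, -29, 28, 3, -46, 17, 32, -22] -> [-22, 32, 17, -46, 3, 28, -29, 31, 2, 48] -> [-30, 24, 9, -54, -5, 20, -37, 23, -6, 40]
  [-21, 20, -21, -28, 40] -> [21, -20, 21, 28, -40] -> [-40, 28, 21, -20, 21] -> [-48, 20, 13, -28, 13]
  [37, 21, -22, 14] -> [-37, -21, 22, -14] -> [-14, 22, -21, -37] -> [-22, 14, -29, -45]
  [9, 1, 42, 24, 0, -17, -22] -> [-9, -1, -42, -24, 0, 17, 22] -> [22, 17, 0, -24, -42, -1, -9] -> [14, 9, -8, -32, -50, -9, -17]
  [15, -50, -6, -11, -48, 3] -> [-15, 50, 6, 11, 48, -3] -> [-3, 48, 11, 6, 50, -15] -> [-11, 40, 3, -2, 42, -23]

[34, 34, -27, 39, 6, -20, 15]; [-30, 24, 9, -54, -5, 20, -37, 23, -6, 40]; [-48, 20, 13, -28, 13]; [-22, 14, -29, -45]; [14, 9, -8, -32, -50, -9, -17]; [-11, 40, 3, -2, 42, -23]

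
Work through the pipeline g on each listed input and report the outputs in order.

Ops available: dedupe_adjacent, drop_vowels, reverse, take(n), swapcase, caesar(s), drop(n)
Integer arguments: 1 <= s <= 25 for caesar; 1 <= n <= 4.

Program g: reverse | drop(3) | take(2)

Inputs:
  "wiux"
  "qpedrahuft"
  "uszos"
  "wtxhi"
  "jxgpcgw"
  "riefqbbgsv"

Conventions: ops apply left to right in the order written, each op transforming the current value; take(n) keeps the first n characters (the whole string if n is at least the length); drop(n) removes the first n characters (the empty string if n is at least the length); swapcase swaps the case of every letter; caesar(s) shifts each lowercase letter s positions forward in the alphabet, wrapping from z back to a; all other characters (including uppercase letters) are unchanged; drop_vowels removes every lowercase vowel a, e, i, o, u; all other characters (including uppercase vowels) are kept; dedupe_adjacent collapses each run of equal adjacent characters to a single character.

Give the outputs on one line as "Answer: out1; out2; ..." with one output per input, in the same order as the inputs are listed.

Execution, op by op:
  "wiux" -> "xuiw" -> "w" -> "w"
  "qpedrahuft" -> "tfuhardepq" -> "hardepq" -> "ha"
  "uszos" -> "sozsu" -> "su" -> "su"
  "wtxhi" -> "ihxtw" -> "tw" -> "tw"
  "jxgpcgw" -> "wgcpgxj" -> "pgxj" -> "pg"
  "riefqbbgsv" -> "vsgbbqfeir" -> "bbqfeir" -> "bb"

"w"; "ha"; "su"; "tw"; "pg"; "bb"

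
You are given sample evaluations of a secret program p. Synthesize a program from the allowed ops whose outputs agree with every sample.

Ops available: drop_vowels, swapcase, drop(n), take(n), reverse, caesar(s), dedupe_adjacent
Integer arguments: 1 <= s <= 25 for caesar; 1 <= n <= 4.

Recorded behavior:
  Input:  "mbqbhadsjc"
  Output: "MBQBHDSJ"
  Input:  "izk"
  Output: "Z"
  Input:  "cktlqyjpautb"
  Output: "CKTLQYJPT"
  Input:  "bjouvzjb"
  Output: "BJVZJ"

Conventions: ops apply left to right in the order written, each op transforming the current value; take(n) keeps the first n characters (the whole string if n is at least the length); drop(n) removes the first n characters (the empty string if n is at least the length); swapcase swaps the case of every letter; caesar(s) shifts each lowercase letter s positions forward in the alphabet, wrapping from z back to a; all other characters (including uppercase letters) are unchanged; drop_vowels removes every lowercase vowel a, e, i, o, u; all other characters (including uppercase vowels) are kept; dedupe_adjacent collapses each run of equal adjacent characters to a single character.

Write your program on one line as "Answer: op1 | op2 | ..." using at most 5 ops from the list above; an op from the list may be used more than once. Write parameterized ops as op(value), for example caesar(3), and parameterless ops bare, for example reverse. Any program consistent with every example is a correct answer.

reverse | drop_vowels | drop(1) | swapcase | reverse

Check, running the answer program on each example:
  "mbqbhadsjc" -> "cjsdahbqbm" -> "cjsdhbqbm" -> "jsdhbqbm" -> "JSDHBQBM" -> "MBQBHDSJ"
  "izk" -> "kzi" -> "kz" -> "z" -> "Z" -> "Z"
  "cktlqyjpautb" -> "btuapjyqltkc" -> "btpjyqltkc" -> "tpjyqltkc" -> "TPJYQLTKC" -> "CKTLQYJPT"
  "bjouvzjb" -> "bjzvuojb" -> "bjzvjb" -> "jzvjb" -> "JZVJB" -> "BJVZJ"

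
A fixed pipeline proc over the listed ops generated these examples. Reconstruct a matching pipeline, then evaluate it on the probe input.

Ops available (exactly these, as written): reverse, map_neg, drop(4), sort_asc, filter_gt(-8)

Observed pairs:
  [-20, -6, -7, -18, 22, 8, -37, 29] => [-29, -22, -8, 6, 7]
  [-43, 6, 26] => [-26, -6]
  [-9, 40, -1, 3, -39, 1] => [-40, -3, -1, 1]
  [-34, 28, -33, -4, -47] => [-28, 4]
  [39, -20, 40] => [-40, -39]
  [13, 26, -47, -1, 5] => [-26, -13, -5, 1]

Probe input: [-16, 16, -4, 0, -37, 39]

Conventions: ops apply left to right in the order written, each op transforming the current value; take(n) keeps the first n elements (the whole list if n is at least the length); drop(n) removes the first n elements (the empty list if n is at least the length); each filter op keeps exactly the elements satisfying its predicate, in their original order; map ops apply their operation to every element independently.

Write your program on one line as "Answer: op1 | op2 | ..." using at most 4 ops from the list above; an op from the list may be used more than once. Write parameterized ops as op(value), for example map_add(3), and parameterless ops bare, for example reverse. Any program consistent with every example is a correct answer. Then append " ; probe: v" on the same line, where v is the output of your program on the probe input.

filter_gt(-8) | map_neg | sort_asc ; probe: [-39, -16, 0, 4]

Check, running the answer program on each example:
  [-20, -6, -7, -18, 22, 8, -37, 29] -> [-6, -7, 22, 8, 29] -> [6, 7, -22, -8, -29] -> [-29, -22, -8, 6, 7]
  [-43, 6, 26] -> [6, 26] -> [-6, -26] -> [-26, -6]
  [-9, 40, -1, 3, -39, 1] -> [40, -1, 3, 1] -> [-40, 1, -3, -1] -> [-40, -3, -1, 1]
  [-34, 28, -33, -4, -47] -> [28, -4] -> [-28, 4] -> [-28, 4]
  [39, -20, 40] -> [39, 40] -> [-39, -40] -> [-40, -39]
  [13, 26, -47, -1, 5] -> [13, 26, -1, 5] -> [-13, -26, 1, -5] -> [-26, -13, -5, 1]
  probe: [-16, 16, -4, 0, -37, 39] -> [16, -4, 0, 39] -> [-16, 4, 0, -39] -> [-39, -16, 0, 4]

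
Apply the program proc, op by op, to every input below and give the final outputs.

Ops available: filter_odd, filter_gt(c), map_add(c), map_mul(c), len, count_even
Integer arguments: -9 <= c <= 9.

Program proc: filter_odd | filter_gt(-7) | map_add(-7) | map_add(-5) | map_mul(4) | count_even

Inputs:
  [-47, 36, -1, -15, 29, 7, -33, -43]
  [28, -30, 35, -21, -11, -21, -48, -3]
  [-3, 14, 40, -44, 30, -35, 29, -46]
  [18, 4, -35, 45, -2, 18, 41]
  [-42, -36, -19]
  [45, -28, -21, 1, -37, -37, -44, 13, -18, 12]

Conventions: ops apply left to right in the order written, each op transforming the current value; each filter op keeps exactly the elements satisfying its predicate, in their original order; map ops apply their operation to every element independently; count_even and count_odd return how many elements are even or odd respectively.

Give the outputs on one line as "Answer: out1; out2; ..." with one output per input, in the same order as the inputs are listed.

Execution, op by op:
  [-47, 36, -1, -15, 29, 7, -33, -43] -> [-47, -1, -15, 29, 7, -33, -43] -> [-1, 29, 7] -> [-8, 22, 0] -> [-13, 17, -5] -> [-52, 68, -20] -> 3
  [28, -30, 35, -21, -11, -21, -48, -3] -> [35, -21, -11, -21, -3] -> [35, -3] -> [28, -10] -> [23, -15] -> [92, -60] -> 2
  [-3, 14, 40, -44, 30, -35, 29, -46] -> [-3, -35, 29] -> [-3, 29] -> [-10, 22] -> [-15, 17] -> [-60, 68] -> 2
  [18, 4, -35, 45, -2, 18, 41] -> [-35, 45, 41] -> [45, 41] -> [38, 34] -> [33, 29] -> [132, 116] -> 2
  [-42, -36, -19] -> [-19] -> [] -> [] -> [] -> [] -> 0
  [45, -28, -21, 1, -37, -37, -44, 13, -18, 12] -> [45, -21, 1, -37, -37, 13] -> [45, 1, 13] -> [38, -6, 6] -> [33, -11, 1] -> [132, -44, 4] -> 3

3; 2; 2; 2; 0; 3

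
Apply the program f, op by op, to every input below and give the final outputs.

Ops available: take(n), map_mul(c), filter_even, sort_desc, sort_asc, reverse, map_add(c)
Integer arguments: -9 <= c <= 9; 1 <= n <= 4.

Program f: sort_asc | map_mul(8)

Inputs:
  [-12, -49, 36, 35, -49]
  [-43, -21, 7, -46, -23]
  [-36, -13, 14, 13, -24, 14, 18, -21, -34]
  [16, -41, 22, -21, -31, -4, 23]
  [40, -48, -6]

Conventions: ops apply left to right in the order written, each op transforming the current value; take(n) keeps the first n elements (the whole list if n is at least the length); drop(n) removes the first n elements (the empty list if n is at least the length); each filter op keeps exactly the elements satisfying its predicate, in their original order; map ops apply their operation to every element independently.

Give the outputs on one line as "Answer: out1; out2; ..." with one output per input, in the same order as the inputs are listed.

[-392, -392, -96, 280, 288]; [-368, -344, -184, -168, 56]; [-288, -272, -192, -168, -104, 104, 112, 112, 144]; [-328, -248, -168, -32, 128, 176, 184]; [-384, -48, 320]

Execution, op by op:
  [-12, -49, 36, 35, -49] -> [-49, -49, -12, 35, 36] -> [-392, -392, -96, 280, 288]
  [-43, -21, 7, -46, -23] -> [-46, -43, -23, -21, 7] -> [-368, -344, -184, -168, 56]
  [-36, -13, 14, 13, -24, 14, 18, -21, -34] -> [-36, -34, -24, -21, -13, 13, 14, 14, 18] -> [-288, -272, -192, -168, -104, 104, 112, 112, 144]
  [16, -41, 22, -21, -31, -4, 23] -> [-41, -31, -21, -4, 16, 22, 23] -> [-328, -248, -168, -32, 128, 176, 184]
  [40, -48, -6] -> [-48, -6, 40] -> [-384, -48, 320]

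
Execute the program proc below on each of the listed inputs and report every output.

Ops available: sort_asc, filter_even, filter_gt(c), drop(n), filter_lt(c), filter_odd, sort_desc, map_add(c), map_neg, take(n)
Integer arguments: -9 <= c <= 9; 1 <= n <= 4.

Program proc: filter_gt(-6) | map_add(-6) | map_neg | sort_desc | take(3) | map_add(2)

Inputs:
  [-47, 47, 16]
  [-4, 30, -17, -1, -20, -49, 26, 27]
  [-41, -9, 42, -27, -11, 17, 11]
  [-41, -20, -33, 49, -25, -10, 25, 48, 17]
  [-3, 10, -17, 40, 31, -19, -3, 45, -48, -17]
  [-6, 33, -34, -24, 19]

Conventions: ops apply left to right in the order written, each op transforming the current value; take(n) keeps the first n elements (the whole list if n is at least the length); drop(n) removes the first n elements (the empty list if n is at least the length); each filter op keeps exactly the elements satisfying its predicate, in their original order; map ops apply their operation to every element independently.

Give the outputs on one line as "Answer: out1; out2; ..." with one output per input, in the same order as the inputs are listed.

[-8, -39]; [12, 9, -18]; [-3, -9, -34]; [-9, -17, -40]; [11, 11, -2]; [-11, -25]

Execution, op by op:
  [-47, 47, 16] -> [47, 16] -> [41, 10] -> [-41, -10] -> [-10, -41] -> [-10, -41] -> [-8, -39]
  [-4, 30, -17, -1, -20, -49, 26, 27] -> [-4, 30, -1, 26, 27] -> [-10, 24, -7, 20, 21] -> [10, -24, 7, -20, -21] -> [10, 7, -20, -21, -24] -> [10, 7, -20] -> [12, 9, -18]
  [-41, -9, 42, -27, -11, 17, 11] -> [42, 17, 11] -> [36, 11, 5] -> [-36, -11, -5] -> [-5, -11, -36] -> [-5, -11, -36] -> [-3, -9, -34]
  [-41, -20, -33, 49, -25, -10, 25, 48, 17] -> [49, 25, 48, 17] -> [43, 19, 42, 11] -> [-43, -19, -42, -11] -> [-11, -19, -42, -43] -> [-11, -19, -42] -> [-9, -17, -40]
  [-3, 10, -17, 40, 31, -19, -3, 45, -48, -17] -> [-3, 10, 40, 31, -3, 45] -> [-9, 4, 34, 25, -9, 39] -> [9, -4, -34, -25, 9, -39] -> [9, 9, -4, -25, -34, -39] -> [9, 9, -4] -> [11, 11, -2]
  [-6, 33, -34, -24, 19] -> [33, 19] -> [27, 13] -> [-27, -13] -> [-13, -27] -> [-13, -27] -> [-11, -25]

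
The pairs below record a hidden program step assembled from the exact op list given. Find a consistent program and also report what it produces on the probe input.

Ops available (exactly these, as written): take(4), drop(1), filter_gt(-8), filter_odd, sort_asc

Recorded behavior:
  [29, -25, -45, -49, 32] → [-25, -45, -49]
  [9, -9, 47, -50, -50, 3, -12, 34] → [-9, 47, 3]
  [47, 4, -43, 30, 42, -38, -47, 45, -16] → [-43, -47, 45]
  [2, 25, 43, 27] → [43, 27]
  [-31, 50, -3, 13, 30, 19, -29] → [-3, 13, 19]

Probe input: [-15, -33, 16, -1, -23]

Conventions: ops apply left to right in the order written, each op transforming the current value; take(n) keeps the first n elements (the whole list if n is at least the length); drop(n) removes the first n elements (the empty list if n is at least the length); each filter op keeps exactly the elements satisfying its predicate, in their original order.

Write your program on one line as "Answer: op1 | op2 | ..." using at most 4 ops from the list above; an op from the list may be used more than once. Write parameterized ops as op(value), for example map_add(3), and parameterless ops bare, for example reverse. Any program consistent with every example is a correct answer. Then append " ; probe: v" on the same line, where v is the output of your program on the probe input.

filter_odd | take(4) | drop(1) ; probe: [-33, -1, -23]

Check, running the answer program on each example:
  [29, -25, -45, -49, 32] -> [29, -25, -45, -49] -> [29, -25, -45, -49] -> [-25, -45, -49]
  [9, -9, 47, -50, -50, 3, -12, 34] -> [9, -9, 47, 3] -> [9, -9, 47, 3] -> [-9, 47, 3]
  [47, 4, -43, 30, 42, -38, -47, 45, -16] -> [47, -43, -47, 45] -> [47, -43, -47, 45] -> [-43, -47, 45]
  [2, 25, 43, 27] -> [25, 43, 27] -> [25, 43, 27] -> [43, 27]
  [-31, 50, -3, 13, 30, 19, -29] -> [-31, -3, 13, 19, -29] -> [-31, -3, 13, 19] -> [-3, 13, 19]
  probe: [-15, -33, 16, -1, -23] -> [-15, -33, -1, -23] -> [-15, -33, -1, -23] -> [-33, -1, -23]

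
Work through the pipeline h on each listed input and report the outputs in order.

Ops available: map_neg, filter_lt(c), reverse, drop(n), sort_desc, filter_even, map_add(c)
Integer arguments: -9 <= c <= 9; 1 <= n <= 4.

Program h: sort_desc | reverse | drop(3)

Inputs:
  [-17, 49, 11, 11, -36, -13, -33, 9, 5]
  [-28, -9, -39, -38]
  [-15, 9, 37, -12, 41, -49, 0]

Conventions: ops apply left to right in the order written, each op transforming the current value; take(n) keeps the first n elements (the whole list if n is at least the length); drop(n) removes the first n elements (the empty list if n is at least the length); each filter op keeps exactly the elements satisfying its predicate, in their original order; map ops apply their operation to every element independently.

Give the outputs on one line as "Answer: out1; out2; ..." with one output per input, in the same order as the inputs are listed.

[-13, 5, 9, 11, 11, 49]; [-9]; [0, 9, 37, 41]

Execution, op by op:
  [-17, 49, 11, 11, -36, -13, -33, 9, 5] -> [49, 11, 11, 9, 5, -13, -17, -33, -36] -> [-36, -33, -17, -13, 5, 9, 11, 11, 49] -> [-13, 5, 9, 11, 11, 49]
  [-28, -9, -39, -38] -> [-9, -28, -38, -39] -> [-39, -38, -28, -9] -> [-9]
  [-15, 9, 37, -12, 41, -49, 0] -> [41, 37, 9, 0, -12, -15, -49] -> [-49, -15, -12, 0, 9, 37, 41] -> [0, 9, 37, 41]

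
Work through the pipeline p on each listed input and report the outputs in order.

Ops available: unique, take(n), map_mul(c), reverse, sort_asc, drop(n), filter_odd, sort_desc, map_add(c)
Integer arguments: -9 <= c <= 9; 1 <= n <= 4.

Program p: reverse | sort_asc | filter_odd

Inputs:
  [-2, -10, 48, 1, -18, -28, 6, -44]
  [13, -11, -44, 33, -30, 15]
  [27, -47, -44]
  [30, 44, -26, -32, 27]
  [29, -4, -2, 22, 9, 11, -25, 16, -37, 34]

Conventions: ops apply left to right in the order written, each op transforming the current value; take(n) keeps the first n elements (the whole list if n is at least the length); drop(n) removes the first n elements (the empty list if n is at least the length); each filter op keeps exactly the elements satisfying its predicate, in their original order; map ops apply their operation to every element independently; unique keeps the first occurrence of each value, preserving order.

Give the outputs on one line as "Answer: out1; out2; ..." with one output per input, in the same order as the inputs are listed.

[1]; [-11, 13, 15, 33]; [-47, 27]; [27]; [-37, -25, 9, 11, 29]

Execution, op by op:
  [-2, -10, 48, 1, -18, -28, 6, -44] -> [-44, 6, -28, -18, 1, 48, -10, -2] -> [-44, -28, -18, -10, -2, 1, 6, 48] -> [1]
  [13, -11, -44, 33, -30, 15] -> [15, -30, 33, -44, -11, 13] -> [-44, -30, -11, 13, 15, 33] -> [-11, 13, 15, 33]
  [27, -47, -44] -> [-44, -47, 27] -> [-47, -44, 27] -> [-47, 27]
  [30, 44, -26, -32, 27] -> [27, -32, -26, 44, 30] -> [-32, -26, 27, 30, 44] -> [27]
  [29, -4, -2, 22, 9, 11, -25, 16, -37, 34] -> [34, -37, 16, -25, 11, 9, 22, -2, -4, 29] -> [-37, -25, -4, -2, 9, 11, 16, 22, 29, 34] -> [-37, -25, 9, 11, 29]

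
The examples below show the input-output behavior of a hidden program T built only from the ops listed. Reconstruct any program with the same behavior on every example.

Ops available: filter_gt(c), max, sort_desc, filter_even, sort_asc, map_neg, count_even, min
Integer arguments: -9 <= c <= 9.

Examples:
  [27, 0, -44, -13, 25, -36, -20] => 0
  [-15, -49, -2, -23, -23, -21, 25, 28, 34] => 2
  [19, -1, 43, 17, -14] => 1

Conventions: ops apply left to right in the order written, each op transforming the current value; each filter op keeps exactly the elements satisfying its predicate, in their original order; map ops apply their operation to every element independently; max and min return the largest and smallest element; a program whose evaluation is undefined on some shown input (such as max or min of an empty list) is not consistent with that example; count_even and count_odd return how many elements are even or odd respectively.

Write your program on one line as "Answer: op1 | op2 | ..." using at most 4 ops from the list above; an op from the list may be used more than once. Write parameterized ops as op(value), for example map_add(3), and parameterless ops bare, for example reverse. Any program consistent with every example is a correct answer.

filter_gt(-5) | sort_desc | map_neg | max

Check, running the answer program on each example:
  [27, 0, -44, -13, 25, -36, -20] -> [27, 0, 25] -> [27, 25, 0] -> [-27, -25, 0] -> 0
  [-15, -49, -2, -23, -23, -21, 25, 28, 34] -> [-2, 25, 28, 34] -> [34, 28, 25, -2] -> [-34, -28, -25, 2] -> 2
  [19, -1, 43, 17, -14] -> [19, -1, 43, 17] -> [43, 19, 17, -1] -> [-43, -19, -17, 1] -> 1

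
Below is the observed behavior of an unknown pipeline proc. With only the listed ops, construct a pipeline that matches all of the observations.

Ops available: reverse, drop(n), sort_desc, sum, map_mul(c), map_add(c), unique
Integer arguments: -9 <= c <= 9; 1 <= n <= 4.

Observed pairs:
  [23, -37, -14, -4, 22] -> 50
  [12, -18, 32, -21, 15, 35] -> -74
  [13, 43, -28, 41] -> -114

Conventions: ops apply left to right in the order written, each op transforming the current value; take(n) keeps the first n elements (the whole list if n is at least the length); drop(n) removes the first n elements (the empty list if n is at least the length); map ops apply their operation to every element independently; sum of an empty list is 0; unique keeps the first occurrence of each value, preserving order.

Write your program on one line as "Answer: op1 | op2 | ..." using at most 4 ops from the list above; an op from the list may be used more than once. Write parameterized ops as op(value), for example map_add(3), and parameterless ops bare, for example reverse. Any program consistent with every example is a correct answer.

map_add(6) | map_add(-9) | map_mul(-2) | sum

Check, running the answer program on each example:
  [23, -37, -14, -4, 22] -> [29, -31, -8, 2, 28] -> [20, -40, -17, -7, 19] -> [-40, 80, 34, 14, -38] -> 50
  [12, -18, 32, -21, 15, 35] -> [18, -12, 38, -15, 21, 41] -> [9, -21, 29, -24, 12, 32] -> [-18, 42, -58, 48, -24, -64] -> -74
  [13, 43, -28, 41] -> [19, 49, -22, 47] -> [10, 40, -31, 38] -> [-20, -80, 62, -76] -> -114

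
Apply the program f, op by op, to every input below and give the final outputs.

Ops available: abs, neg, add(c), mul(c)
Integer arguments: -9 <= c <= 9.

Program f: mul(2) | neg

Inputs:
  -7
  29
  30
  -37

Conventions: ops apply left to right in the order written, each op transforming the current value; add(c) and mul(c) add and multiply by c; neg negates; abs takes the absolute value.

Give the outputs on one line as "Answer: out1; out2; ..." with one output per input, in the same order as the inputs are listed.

14; -58; -60; 74

Execution, op by op:
  -7 -> -14 -> 14
  29 -> 58 -> -58
  30 -> 60 -> -60
  -37 -> -74 -> 74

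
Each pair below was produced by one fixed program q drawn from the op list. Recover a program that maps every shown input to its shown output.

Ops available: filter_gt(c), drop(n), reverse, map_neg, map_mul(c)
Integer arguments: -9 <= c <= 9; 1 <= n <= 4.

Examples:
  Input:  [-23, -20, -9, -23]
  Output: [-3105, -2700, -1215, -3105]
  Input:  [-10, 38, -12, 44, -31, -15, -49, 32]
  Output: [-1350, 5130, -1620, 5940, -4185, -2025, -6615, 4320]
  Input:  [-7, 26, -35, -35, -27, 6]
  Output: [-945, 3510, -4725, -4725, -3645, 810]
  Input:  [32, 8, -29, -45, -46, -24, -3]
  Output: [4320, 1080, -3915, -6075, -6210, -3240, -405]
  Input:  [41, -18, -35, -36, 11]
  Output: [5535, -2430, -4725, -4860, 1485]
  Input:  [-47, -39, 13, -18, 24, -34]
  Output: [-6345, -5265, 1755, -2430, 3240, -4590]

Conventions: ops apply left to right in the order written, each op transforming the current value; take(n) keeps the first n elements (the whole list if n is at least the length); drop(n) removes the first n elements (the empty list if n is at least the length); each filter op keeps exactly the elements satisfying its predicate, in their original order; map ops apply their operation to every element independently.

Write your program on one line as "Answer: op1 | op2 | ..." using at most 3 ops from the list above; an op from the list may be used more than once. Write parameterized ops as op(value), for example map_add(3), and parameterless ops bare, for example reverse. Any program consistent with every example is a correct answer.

map_mul(5) | map_mul(-9) | map_mul(-3)

Check, running the answer program on each example:
  [-23, -20, -9, -23] -> [-115, -100, -45, -115] -> [1035, 900, 405, 1035] -> [-3105, -2700, -1215, -3105]
  [-10, 38, -12, 44, -31, -15, -49, 32] -> [-50, 190, -60, 220, -155, -75, -245, 160] -> [450, -1710, 540, -1980, 1395, 675, 2205, -1440] -> [-1350, 5130, -1620, 5940, -4185, -2025, -6615, 4320]
  [-7, 26, -35, -35, -27, 6] -> [-35, 130, -175, -175, -135, 30] -> [315, -1170, 1575, 1575, 1215, -270] -> [-945, 3510, -4725, -4725, -3645, 810]
  [32, 8, -29, -45, -46, -24, -3] -> [160, 40, -145, -225, -230, -120, -15] -> [-1440, -360, 1305, 2025, 2070, 1080, 135] -> [4320, 1080, -3915, -6075, -6210, -3240, -405]
  [41, -18, -35, -36, 11] -> [205, -90, -175, -180, 55] -> [-1845, 810, 1575, 1620, -495] -> [5535, -2430, -4725, -4860, 1485]
  [-47, -39, 13, -18, 24, -34] -> [-235, -195, 65, -90, 120, -170] -> [2115, 1755, -585, 810, -1080, 1530] -> [-6345, -5265, 1755, -2430, 3240, -4590]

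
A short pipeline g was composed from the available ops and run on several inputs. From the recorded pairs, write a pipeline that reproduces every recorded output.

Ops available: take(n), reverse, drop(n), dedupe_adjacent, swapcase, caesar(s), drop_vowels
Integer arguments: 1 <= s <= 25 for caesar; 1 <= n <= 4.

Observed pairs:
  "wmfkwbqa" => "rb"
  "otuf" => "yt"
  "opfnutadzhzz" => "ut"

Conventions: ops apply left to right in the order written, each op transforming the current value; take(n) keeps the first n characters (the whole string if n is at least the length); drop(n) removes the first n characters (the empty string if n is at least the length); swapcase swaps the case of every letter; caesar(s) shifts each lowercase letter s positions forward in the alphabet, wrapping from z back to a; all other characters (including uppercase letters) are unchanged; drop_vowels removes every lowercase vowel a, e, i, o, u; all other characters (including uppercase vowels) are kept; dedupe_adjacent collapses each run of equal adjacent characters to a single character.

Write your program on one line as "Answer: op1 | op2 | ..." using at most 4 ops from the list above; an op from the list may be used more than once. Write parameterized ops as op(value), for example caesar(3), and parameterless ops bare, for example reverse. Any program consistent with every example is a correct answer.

take(2) | caesar(21) | caesar(10) | reverse

Check, running the answer program on each example:
  "wmfkwbqa" -> "wm" -> "rh" -> "br" -> "rb"
  "otuf" -> "ot" -> "jo" -> "ty" -> "yt"
  "opfnutadzhzz" -> "op" -> "jk" -> "tu" -> "ut"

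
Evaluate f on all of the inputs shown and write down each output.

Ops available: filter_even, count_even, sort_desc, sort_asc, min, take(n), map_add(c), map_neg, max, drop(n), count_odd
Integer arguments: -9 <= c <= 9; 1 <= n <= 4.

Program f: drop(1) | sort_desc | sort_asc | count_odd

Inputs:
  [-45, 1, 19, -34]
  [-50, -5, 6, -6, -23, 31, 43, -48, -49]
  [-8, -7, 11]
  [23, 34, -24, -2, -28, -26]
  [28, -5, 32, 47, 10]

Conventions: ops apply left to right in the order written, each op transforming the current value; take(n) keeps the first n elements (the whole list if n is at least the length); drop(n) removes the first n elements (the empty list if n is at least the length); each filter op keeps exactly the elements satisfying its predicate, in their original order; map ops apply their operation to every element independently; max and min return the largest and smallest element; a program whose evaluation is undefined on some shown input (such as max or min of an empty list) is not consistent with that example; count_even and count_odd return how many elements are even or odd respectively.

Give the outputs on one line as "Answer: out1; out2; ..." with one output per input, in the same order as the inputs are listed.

2; 5; 2; 0; 2

Execution, op by op:
  [-45, 1, 19, -34] -> [1, 19, -34] -> [19, 1, -34] -> [-34, 1, 19] -> 2
  [-50, -5, 6, -6, -23, 31, 43, -48, -49] -> [-5, 6, -6, -23, 31, 43, -48, -49] -> [43, 31, 6, -5, -6, -23, -48, -49] -> [-49, -48, -23, -6, -5, 6, 31, 43] -> 5
  [-8, -7, 11] -> [-7, 11] -> [11, -7] -> [-7, 11] -> 2
  [23, 34, -24, -2, -28, -26] -> [34, -24, -2, -28, -26] -> [34, -2, -24, -26, -28] -> [-28, -26, -24, -2, 34] -> 0
  [28, -5, 32, 47, 10] -> [-5, 32, 47, 10] -> [47, 32, 10, -5] -> [-5, 10, 32, 47] -> 2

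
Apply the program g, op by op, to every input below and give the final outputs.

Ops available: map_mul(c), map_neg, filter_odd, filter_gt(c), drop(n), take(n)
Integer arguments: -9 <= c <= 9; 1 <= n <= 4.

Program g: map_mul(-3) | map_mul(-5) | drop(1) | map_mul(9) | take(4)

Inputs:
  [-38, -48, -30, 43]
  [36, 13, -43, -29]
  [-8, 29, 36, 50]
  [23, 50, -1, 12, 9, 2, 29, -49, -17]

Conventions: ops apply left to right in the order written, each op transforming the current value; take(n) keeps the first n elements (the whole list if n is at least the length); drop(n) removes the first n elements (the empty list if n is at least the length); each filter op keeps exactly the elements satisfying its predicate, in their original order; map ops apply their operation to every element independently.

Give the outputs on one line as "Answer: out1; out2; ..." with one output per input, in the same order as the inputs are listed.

[-6480, -4050, 5805]; [1755, -5805, -3915]; [3915, 4860, 6750]; [6750, -135, 1620, 1215]

Execution, op by op:
  [-38, -48, -30, 43] -> [114, 144, 90, -129] -> [-570, -720, -450, 645] -> [-720, -450, 645] -> [-6480, -4050, 5805] -> [-6480, -4050, 5805]
  [36, 13, -43, -29] -> [-108, -39, 129, 87] -> [540, 195, -645, -435] -> [195, -645, -435] -> [1755, -5805, -3915] -> [1755, -5805, -3915]
  [-8, 29, 36, 50] -> [24, -87, -108, -150] -> [-120, 435, 540, 750] -> [435, 540, 750] -> [3915, 4860, 6750] -> [3915, 4860, 6750]
  [23, 50, -1, 12, 9, 2, 29, -49, -17] -> [-69, -150, 3, -36, -27, -6, -87, 147, 51] -> [345, 750, -15, 180, 135, 30, 435, -735, -255] -> [750, -15, 180, 135, 30, 435, -735, -255] -> [6750, -135, 1620, 1215, 270, 3915, -6615, -2295] -> [6750, -135, 1620, 1215]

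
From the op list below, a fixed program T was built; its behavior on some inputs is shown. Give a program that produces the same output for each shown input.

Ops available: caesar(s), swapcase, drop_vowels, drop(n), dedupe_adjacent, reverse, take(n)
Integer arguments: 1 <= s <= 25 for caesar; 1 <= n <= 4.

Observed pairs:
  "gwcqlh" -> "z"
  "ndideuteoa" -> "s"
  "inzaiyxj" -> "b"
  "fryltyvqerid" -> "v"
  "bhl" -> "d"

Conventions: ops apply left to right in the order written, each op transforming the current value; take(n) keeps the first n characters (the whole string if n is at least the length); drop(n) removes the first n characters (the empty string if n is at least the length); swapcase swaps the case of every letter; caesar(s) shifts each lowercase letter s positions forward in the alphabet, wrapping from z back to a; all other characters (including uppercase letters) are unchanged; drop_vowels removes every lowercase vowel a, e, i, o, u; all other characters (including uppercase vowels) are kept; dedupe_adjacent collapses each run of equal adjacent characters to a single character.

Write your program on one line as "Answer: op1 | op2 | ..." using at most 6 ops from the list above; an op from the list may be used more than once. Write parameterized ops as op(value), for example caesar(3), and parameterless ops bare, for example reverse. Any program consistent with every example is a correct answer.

caesar(19) | reverse | caesar(15) | take(1) | caesar(10)

Check, running the answer program on each example:
  "gwcqlh" -> "zpvjea" -> "aejvpz" -> "ptykeo" -> "p" -> "z"
  "ndideuteoa" -> "gwbwxnmxht" -> "thxmnxwbwg" -> "iwmbcmlqlv" -> "i" -> "s"
  "inzaiyxj" -> "bgstbrqc" -> "cqrbtsgb" -> "rfgqihvq" -> "r" -> "b"
  "fryltyvqerid" -> "ykremrojxkbw" -> "wbkxjormerky" -> "lqzmydgbtgzn" -> "l" -> "v"
  "bhl" -> "uae" -> "eau" -> "tpj" -> "t" -> "d"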